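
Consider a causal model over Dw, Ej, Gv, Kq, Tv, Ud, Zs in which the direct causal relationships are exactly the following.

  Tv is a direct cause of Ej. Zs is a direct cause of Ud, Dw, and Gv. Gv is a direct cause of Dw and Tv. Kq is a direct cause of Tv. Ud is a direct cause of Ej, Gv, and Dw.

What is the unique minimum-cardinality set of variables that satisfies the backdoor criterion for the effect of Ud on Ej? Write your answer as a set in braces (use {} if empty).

{Zs}

Variables eligible for adjustment (non-descendants of Ud, excluding Ud and Ej): {Kq, Zs}.
Backdoor paths from Ud to Ej:
  P1: Ud <- Zs -> Gv -> Tv -> Ej
  P2: Ud <- Zs -> Dw <- Gv -> Tv -> Ej
The empty set is not sufficient: P1 (Ud <- Zs -> Gv -> Tv -> Ej) has no collider blocking it and no conditioned non-collider, so it is open.
Try {Zs}:
  P1: blocked at fork node Zs ∈ conditioning set.
  P2: blocked at fork node Zs ∈ conditioning set.
{Zs} contains no descendant of Ud and blocks every backdoor path.
No other singleton works — e.g. {Kq} leaves P1 open — so {Zs} is the unique smallest valid adjustment set.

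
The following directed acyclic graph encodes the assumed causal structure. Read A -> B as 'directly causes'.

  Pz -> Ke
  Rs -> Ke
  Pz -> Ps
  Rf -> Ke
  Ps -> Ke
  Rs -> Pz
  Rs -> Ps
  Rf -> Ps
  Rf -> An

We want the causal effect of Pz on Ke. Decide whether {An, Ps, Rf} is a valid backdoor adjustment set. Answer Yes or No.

Backdoor paths from Pz to Ke (paths whose first edge points into Pz):
  P1: Pz <- Rs -> Ps <- Rf -> Ke
  P2: Pz <- Rs -> Ps -> Ke
  P3: Pz <- Rs -> Ke
Condition 1 (no descendant of Pz in the set): FAILS — Ps is a descendant of Pz.
Condition 2 (every backdoor path blocked by {An, Ps, Rf}):
  P1: blocked at fork node Rf ∈ conditioning set.
  P2: blocked at chain node Ps ∈ conditioning set.
  P3: open — no interior node is in the conditioning set.
{An, Ps, Rf} does not satisfy the backdoor criterion.

No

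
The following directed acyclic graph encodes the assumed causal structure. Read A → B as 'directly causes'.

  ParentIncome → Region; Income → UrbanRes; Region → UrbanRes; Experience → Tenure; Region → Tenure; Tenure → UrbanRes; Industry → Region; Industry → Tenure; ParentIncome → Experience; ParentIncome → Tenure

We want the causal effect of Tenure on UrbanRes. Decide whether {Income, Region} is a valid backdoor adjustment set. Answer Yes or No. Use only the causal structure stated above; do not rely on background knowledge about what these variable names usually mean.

Yes

Backdoor paths from Tenure to UrbanRes (paths whose first edge points into Tenure):
  P1: Tenure <- ParentIncome -> Region -> UrbanRes
  P2: Tenure <- Industry -> Region -> UrbanRes
  P3: Tenure <- Experience <- ParentIncome -> Region -> UrbanRes
  P4: Tenure <- Region -> UrbanRes
Condition 1 (no descendant of Tenure in the set): holds — descendants of Tenure are {UrbanRes}; none are in {Income, Region}.
Condition 2 (every backdoor path blocked by {Income, Region}):
  P1: blocked at chain node Region ∈ conditioning set.
  P2: blocked at chain node Region ∈ conditioning set.
  P3: blocked at chain node Region ∈ conditioning set.
  P4: blocked at fork node Region ∈ conditioning set.
{Income, Region} satisfies the backdoor criterion.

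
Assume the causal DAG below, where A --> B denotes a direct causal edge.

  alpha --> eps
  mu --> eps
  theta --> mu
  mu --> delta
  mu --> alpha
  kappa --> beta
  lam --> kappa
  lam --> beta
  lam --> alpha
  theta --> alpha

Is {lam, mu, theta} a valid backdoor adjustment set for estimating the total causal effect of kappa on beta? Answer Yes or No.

Backdoor paths from kappa to beta (paths whose first edge points into kappa):
  P1: kappa <- lam -> beta
Condition 1 (no descendant of kappa in the set): holds — descendants of kappa are {beta}; none are in {lam, mu, theta}.
Condition 2 (every backdoor path blocked by {lam, mu, theta}):
  P1: blocked at fork node lam ∈ conditioning set.
{lam, mu, theta} satisfies the backdoor criterion.

Yes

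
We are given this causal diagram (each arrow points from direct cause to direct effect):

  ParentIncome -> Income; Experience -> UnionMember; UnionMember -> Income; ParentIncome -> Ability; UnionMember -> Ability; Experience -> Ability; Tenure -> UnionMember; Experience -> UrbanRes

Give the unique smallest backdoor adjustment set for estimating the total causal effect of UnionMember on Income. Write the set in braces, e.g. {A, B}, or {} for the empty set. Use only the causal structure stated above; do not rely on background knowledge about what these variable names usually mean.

{}

Variables eligible for adjustment (non-descendants of UnionMember, excluding UnionMember and Income): {Experience, ParentIncome, Tenure, UrbanRes}.
Backdoor paths from UnionMember to Income:
  P1: UnionMember <- Experience -> Ability <- ParentIncome -> Income
Each backdoor path contains an unconditioned collider, so every path is already blocked with the empty conditioning set:
  P1: blocked at collider Ability (neither it nor any descendant is in the conditioning set).
The empty set is therefore the unique smallest valid set.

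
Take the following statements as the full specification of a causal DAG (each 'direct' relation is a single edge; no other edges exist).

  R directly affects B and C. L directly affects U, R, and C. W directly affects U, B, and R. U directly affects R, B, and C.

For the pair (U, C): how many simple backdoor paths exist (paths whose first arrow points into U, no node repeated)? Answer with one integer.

6

A backdoor path from U to C is any simple undirected path whose first edge points into U (i.e. leaves U via a parent).
Parents of U: {L, W}.
Enumerating:
  P1: U <- W -> R <- L -> C
  P2: U <- W -> R -> C
  P3: U <- W -> B <- R <- L -> C
  P4: U <- W -> B <- R -> C
  P5: U <- L -> R -> C
  P6: U <- L -> C
That exhausts the simple backdoor paths. Count: 6.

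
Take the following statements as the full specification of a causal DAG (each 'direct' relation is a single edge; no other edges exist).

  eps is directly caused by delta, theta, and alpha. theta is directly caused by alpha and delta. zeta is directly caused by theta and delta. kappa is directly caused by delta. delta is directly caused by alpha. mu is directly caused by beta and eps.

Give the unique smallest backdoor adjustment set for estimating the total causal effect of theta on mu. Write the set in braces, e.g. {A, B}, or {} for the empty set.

Variables eligible for adjustment (non-descendants of theta, excluding theta and mu): {alpha, beta, delta, kappa}.
Backdoor paths from theta to mu:
  P1: theta <- alpha -> delta -> eps -> mu
  P2: theta <- alpha -> eps -> mu
  P3: theta <- delta <- alpha -> eps -> mu
  P4: theta <- delta -> eps -> mu
The empty set is not sufficient: P1 (theta <- alpha -> delta -> eps -> mu) has no collider blocking it and no conditioned non-collider, so it is open.
Try {alpha, delta}:
  P1: blocked at fork node alpha ∈ conditioning set.
  P2: blocked at fork node alpha ∈ conditioning set.
  P3: blocked at chain node delta ∈ conditioning set.
  P4: blocked at fork node delta ∈ conditioning set.
{alpha, delta} contains no descendant of theta and blocks every backdoor path.
Every element of {alpha, delta} is needed (dropping alpha leaves P2 open; dropping delta leaves P4 open), so no proper subset is valid.
Among all size-2 subsets of the eligible variables, only {alpha, delta} blocks every backdoor path, so it is the unique smallest valid adjustment set.

{alpha, delta}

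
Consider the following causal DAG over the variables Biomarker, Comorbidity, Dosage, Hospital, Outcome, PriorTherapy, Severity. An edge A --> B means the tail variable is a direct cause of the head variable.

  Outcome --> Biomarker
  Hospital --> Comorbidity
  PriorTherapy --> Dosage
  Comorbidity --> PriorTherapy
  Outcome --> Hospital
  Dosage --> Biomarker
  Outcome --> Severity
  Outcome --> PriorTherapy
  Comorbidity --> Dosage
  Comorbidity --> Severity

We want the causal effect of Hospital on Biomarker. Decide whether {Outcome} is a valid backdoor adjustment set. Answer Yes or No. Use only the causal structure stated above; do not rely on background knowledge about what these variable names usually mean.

Backdoor paths from Hospital to Biomarker (paths whose first edge points into Hospital):
  P1: Hospital <- Outcome -> PriorTherapy <- Comorbidity -> Dosage -> Biomarker
  P2: Hospital <- Outcome -> PriorTherapy -> Dosage -> Biomarker
  P3: Hospital <- Outcome -> Severity <- Comorbidity -> PriorTherapy -> Dosage -> Biomarker
  P4: Hospital <- Outcome -> Severity <- Comorbidity -> Dosage -> Biomarker
  P5: Hospital <- Outcome -> Biomarker
Condition 1 (no descendant of Hospital in the set): holds — descendants of Hospital are {Biomarker, Comorbidity, Dosage, PriorTherapy, Severity}; none are in {Outcome}.
Condition 2 (every backdoor path blocked by {Outcome}):
  P1: blocked at fork node Outcome ∈ conditioning set.
  P2: blocked at fork node Outcome ∈ conditioning set.
  P3: blocked at fork node Outcome ∈ conditioning set.
  P4: blocked at fork node Outcome ∈ conditioning set.
  P5: blocked at fork node Outcome ∈ conditioning set.
{Outcome} satisfies the backdoor criterion.

Yes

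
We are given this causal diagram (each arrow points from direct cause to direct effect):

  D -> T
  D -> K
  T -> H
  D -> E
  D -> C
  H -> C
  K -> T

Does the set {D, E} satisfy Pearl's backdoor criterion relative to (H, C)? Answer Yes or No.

Backdoor paths from H to C (paths whose first edge points into H):
  P1: H <- T <- D -> C
  P2: H <- T <- K <- D -> C
Condition 1 (no descendant of H in the set): holds — descendants of H are {C}; none are in {D, E}.
Condition 2 (every backdoor path blocked by {D, E}):
  P1: blocked at fork node D ∈ conditioning set.
  P2: blocked at fork node D ∈ conditioning set.
{D, E} satisfies the backdoor criterion.

Yes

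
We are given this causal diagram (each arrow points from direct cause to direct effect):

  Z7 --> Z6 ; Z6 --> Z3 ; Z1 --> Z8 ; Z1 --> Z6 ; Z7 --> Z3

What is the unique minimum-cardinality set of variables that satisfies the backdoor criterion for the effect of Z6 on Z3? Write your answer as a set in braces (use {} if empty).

{Z7}

Variables eligible for adjustment (non-descendants of Z6, excluding Z6 and Z3): {Z1, Z7, Z8}.
Backdoor paths from Z6 to Z3:
  P1: Z6 <- Z7 -> Z3
The empty set is not sufficient: P1 (Z6 <- Z7 -> Z3) has no collider blocking it and no conditioned non-collider, so it is open.
Try {Z7}:
  P1: blocked at fork node Z7 ∈ conditioning set.
{Z7} contains no descendant of Z6 and blocks every backdoor path.
No other singleton works — e.g. {Z1} leaves P1 open — so {Z7} is the unique smallest valid adjustment set.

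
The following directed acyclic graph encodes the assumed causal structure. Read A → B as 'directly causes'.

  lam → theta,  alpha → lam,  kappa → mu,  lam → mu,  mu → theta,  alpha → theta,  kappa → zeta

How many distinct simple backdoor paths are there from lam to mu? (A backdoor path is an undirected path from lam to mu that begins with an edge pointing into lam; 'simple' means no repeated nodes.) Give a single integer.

A backdoor path from lam to mu is any simple undirected path whose first edge points into lam (i.e. leaves lam via a parent).
Parents of lam: {alpha}.
Enumerating:
  P1: lam <- alpha -> theta <- mu
That exhausts the simple backdoor paths. Count: 1.

1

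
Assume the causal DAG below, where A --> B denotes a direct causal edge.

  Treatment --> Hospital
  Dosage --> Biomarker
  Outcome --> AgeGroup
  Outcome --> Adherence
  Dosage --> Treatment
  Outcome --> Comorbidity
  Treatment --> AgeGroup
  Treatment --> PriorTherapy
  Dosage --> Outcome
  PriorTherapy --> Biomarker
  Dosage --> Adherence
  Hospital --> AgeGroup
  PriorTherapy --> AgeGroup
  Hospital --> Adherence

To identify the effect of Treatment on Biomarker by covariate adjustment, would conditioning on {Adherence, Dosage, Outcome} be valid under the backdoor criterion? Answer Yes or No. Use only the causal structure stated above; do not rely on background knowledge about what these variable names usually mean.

No

Backdoor paths from Treatment to Biomarker (paths whose first edge points into Treatment):
  P1: Treatment <- Dosage -> Outcome -> AgeGroup <- PriorTherapy -> Biomarker
  P2: Treatment <- Dosage -> Outcome -> Adherence <- Hospital -> AgeGroup <- PriorTherapy -> Biomarker
  P3: Treatment <- Dosage -> Biomarker
  P4: Treatment <- Dosage -> Adherence <- Hospital -> AgeGroup <- PriorTherapy -> Biomarker
  P5: Treatment <- Dosage -> Adherence <- Outcome -> AgeGroup <- PriorTherapy -> Biomarker
Condition 1 (no descendant of Treatment in the set): FAILS — Adherence is a descendant of Treatment.
Condition 2 (every backdoor path blocked by {Adherence, Dosage, Outcome}):
  P1: blocked at fork node Dosage ∈ conditioning set.
  P2: blocked at fork node Dosage ∈ conditioning set.
  P3: blocked at fork node Dosage ∈ conditioning set.
  P4: blocked at fork node Dosage ∈ conditioning set.
  P5: blocked at fork node Dosage ∈ conditioning set.
{Adherence, Dosage, Outcome} does not satisfy the backdoor criterion.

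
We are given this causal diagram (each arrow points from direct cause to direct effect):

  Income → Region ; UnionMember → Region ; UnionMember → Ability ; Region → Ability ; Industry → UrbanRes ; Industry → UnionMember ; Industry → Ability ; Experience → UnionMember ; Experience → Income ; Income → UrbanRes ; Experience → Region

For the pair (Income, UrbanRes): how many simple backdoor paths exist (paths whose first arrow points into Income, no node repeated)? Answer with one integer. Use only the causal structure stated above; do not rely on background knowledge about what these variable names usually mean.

A backdoor path from Income to UrbanRes is any simple undirected path whose first edge points into Income (i.e. leaves Income via a parent).
Parents of Income: {Experience}.
Enumerating:
  P1: Income <- Experience -> UnionMember <- Industry -> UrbanRes
  P2: Income <- Experience -> UnionMember -> Region -> Ability <- Industry -> UrbanRes
  P3: Income <- Experience -> UnionMember -> Ability <- Industry -> UrbanRes
  P4: Income <- Experience -> Region <- UnionMember <- Industry -> UrbanRes
  P5: Income <- Experience -> Region <- UnionMember -> Ability <- Industry -> UrbanRes
  P6: Income <- Experience -> Region -> Ability <- Industry -> UrbanRes
  P7: Income <- Experience -> Region -> Ability <- UnionMember <- Industry -> UrbanRes
That exhausts the simple backdoor paths. Count: 7.

7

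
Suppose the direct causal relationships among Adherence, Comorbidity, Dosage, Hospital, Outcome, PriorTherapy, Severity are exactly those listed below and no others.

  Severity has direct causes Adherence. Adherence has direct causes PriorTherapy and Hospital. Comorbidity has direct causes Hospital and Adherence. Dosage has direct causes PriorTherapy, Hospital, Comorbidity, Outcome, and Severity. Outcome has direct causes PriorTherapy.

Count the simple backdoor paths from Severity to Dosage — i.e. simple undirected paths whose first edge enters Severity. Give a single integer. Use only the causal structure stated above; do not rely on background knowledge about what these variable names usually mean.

6

A backdoor path from Severity to Dosage is any simple undirected path whose first edge points into Severity (i.e. leaves Severity via a parent).
Parents of Severity: {Adherence}.
Enumerating:
  P1: Severity <- Adherence <- PriorTherapy -> Outcome -> Dosage
  P2: Severity <- Adherence <- PriorTherapy -> Dosage
  P3: Severity <- Adherence <- Hospital -> Comorbidity -> Dosage
  P4: Severity <- Adherence <- Hospital -> Dosage
  P5: Severity <- Adherence -> Comorbidity <- Hospital -> Dosage
  P6: Severity <- Adherence -> Comorbidity -> Dosage
That exhausts the simple backdoor paths. Count: 6.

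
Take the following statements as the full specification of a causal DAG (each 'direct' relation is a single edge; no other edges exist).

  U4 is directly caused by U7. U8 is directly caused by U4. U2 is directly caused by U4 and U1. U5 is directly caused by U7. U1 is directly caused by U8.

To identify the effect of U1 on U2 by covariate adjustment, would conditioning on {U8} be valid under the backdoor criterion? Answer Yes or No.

Backdoor paths from U1 to U2 (paths whose first edge points into U1):
  P1: U1 <- U8 <- U4 -> U2
Condition 1 (no descendant of U1 in the set): holds — descendants of U1 are {U2}; none are in {U8}.
Condition 2 (every backdoor path blocked by {U8}):
  P1: blocked at chain node U8 ∈ conditioning set.
{U8} satisfies the backdoor criterion.

Yes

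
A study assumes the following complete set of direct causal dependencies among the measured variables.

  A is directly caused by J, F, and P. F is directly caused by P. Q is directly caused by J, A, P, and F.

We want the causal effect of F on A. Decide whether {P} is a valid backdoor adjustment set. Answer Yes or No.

Backdoor paths from F to A (paths whose first edge points into F):
  P1: F <- P -> A
  P2: F <- P -> Q <- J -> A
  P3: F <- P -> Q <- A
Condition 1 (no descendant of F in the set): holds — descendants of F are {A, Q}; none are in {P}.
Condition 2 (every backdoor path blocked by {P}):
  P1: blocked at fork node P ∈ conditioning set.
  P2: blocked at fork node P ∈ conditioning set.
  P3: blocked at fork node P ∈ conditioning set.
{P} satisfies the backdoor criterion.

Yes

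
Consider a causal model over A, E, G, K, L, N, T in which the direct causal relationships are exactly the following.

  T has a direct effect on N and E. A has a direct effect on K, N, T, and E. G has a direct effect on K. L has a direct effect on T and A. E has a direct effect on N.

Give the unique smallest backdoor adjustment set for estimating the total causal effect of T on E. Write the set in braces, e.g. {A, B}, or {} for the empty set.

Variables eligible for adjustment (non-descendants of T, excluding T and E): {A, G, K, L}.
Backdoor paths from T to E:
  P1: T <- L -> A -> E
  P2: T <- L -> A -> N <- E
  P3: T <- A -> E
  P4: T <- A -> N <- E
The empty set is not sufficient: P1 (T <- L -> A -> E) has no collider blocking it and no conditioned non-collider, so it is open.
Try {A}:
  P1: blocked at chain node A ∈ conditioning set.
  P2: blocked at chain node A ∈ conditioning set.
  P3: blocked at fork node A ∈ conditioning set.
  P4: blocked at fork node A ∈ conditioning set.
{A} contains no descendant of T and blocks every backdoor path.
No other singleton works — e.g. {G} leaves P1 open — so {A} is the unique smallest valid adjustment set.

{A}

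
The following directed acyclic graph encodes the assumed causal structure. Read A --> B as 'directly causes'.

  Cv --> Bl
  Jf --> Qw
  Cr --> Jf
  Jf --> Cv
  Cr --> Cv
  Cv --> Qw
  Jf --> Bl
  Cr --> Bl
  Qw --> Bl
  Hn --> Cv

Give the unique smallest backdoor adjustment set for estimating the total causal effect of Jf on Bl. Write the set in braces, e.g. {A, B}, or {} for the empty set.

Variables eligible for adjustment (non-descendants of Jf, excluding Jf and Bl): {Cr, Hn}.
Backdoor paths from Jf to Bl:
  P1: Jf <- Cr -> Cv -> Qw -> Bl
  P2: Jf <- Cr -> Cv -> Bl
  P3: Jf <- Cr -> Bl
The empty set is not sufficient: P1 (Jf <- Cr -> Cv -> Qw -> Bl) has no collider blocking it and no conditioned non-collider, so it is open.
Try {Cr}:
  P1: blocked at fork node Cr ∈ conditioning set.
  P2: blocked at fork node Cr ∈ conditioning set.
  P3: blocked at fork node Cr ∈ conditioning set.
{Cr} contains no descendant of Jf and blocks every backdoor path.
No other singleton works — e.g. {Hn} leaves P1 open — so {Cr} is the unique smallest valid adjustment set.

{Cr}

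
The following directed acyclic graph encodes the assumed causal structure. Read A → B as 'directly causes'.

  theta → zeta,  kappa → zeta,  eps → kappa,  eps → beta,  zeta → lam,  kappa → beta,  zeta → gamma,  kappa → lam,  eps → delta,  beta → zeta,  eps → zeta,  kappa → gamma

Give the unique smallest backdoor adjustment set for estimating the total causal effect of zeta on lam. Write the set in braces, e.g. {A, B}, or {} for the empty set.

{kappa}

Variables eligible for adjustment (non-descendants of zeta, excluding zeta and lam): {beta, delta, eps, kappa, theta}.
Backdoor paths from zeta to lam:
  P1: zeta <- eps -> kappa -> lam
  P2: zeta <- eps -> beta <- kappa -> lam
  P3: zeta <- kappa -> lam
  P4: zeta <- beta <- eps -> kappa -> lam
  P5: zeta <- beta <- kappa -> lam
The empty set is not sufficient: P1 (zeta <- eps -> kappa -> lam) has no collider blocking it and no conditioned non-collider, so it is open.
Try {kappa}:
  P1: blocked at chain node kappa ∈ conditioning set.
  P2: blocked at collider beta (neither it nor any descendant is in the conditioning set).
  P3: blocked at fork node kappa ∈ conditioning set.
  P4: blocked at chain node kappa ∈ conditioning set.
  P5: blocked at fork node kappa ∈ conditioning set.
{kappa} contains no descendant of zeta and blocks every backdoor path.
No other singleton works — e.g. {eps} leaves P3 open — so {kappa} is the unique smallest valid adjustment set.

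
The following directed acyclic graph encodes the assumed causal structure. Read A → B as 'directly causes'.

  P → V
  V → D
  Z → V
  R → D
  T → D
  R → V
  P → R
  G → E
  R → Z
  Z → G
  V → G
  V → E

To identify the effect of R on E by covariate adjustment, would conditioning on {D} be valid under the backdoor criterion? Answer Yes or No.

No

Backdoor paths from R to E (paths whose first edge points into R):
  P1: R <- P -> V <- Z -> G -> E
  P2: R <- P -> V -> G -> E
  P3: R <- P -> V -> E
Condition 1 (no descendant of R in the set): FAILS — D is a descendant of R.
Condition 2 (every backdoor path blocked by {D}):
  P1: open — collider(s) V are conditioned on (or have a conditioned descendant) and no non-collider on the path is in the set.
  P2: open — no interior node is in the conditioning set.
  P3: open — no interior node is in the conditioning set.
{D} does not satisfy the backdoor criterion.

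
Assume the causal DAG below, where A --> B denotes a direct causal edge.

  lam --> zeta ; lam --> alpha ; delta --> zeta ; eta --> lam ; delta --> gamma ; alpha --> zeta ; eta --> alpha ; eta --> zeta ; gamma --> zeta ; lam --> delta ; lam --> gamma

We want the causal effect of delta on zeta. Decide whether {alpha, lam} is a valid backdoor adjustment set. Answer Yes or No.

Yes

Backdoor paths from delta to zeta (paths whose first edge points into delta):
  P1: delta <- lam <- eta -> alpha -> zeta
  P2: delta <- lam <- eta -> zeta
  P3: delta <- lam -> alpha <- eta -> zeta
  P4: delta <- lam -> alpha -> zeta
  P5: delta <- lam -> gamma -> zeta
  P6: delta <- lam -> zeta
Condition 1 (no descendant of delta in the set): holds — descendants of delta are {gamma, zeta}; none are in {alpha, lam}.
Condition 2 (every backdoor path blocked by {alpha, lam}):
  P1: blocked at chain node lam ∈ conditioning set.
  P2: blocked at chain node lam ∈ conditioning set.
  P3: blocked at fork node lam ∈ conditioning set.
  P4: blocked at fork node lam ∈ conditioning set.
  P5: blocked at fork node lam ∈ conditioning set.
  P6: blocked at fork node lam ∈ conditioning set.
{alpha, lam} satisfies the backdoor criterion.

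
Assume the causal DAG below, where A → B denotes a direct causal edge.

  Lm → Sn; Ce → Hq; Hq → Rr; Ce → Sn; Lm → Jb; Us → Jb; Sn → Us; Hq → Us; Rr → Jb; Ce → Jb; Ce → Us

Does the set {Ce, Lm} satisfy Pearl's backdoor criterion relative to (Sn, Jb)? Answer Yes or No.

Yes

Backdoor paths from Sn to Jb (paths whose first edge points into Sn):
  P1: Sn <- Lm -> Jb
  P2: Sn <- Ce -> Hq -> Us -> Jb
  P3: Sn <- Ce -> Hq -> Rr -> Jb
  P4: Sn <- Ce -> Us <- Hq -> Rr -> Jb
  P5: Sn <- Ce -> Us -> Jb
  P6: Sn <- Ce -> Jb
Condition 1 (no descendant of Sn in the set): holds — descendants of Sn are {Jb, Us}; none are in {Ce, Lm}.
Condition 2 (every backdoor path blocked by {Ce, Lm}):
  P1: blocked at fork node Lm ∈ conditioning set.
  P2: blocked at fork node Ce ∈ conditioning set.
  P3: blocked at fork node Ce ∈ conditioning set.
  P4: blocked at fork node Ce ∈ conditioning set.
  P5: blocked at fork node Ce ∈ conditioning set.
  P6: blocked at fork node Ce ∈ conditioning set.
{Ce, Lm} satisfies the backdoor criterion.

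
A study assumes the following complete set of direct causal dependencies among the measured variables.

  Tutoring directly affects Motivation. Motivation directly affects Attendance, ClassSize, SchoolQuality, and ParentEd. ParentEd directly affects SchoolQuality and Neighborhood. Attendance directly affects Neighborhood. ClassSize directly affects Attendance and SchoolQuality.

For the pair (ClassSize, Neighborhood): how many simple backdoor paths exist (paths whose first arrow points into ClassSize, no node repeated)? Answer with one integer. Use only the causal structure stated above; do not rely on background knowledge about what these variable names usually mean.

3

A backdoor path from ClassSize to Neighborhood is any simple undirected path whose first edge points into ClassSize (i.e. leaves ClassSize via a parent).
Parents of ClassSize: {Motivation}.
Enumerating:
  P1: ClassSize <- Motivation -> ParentEd -> Neighborhood
  P2: ClassSize <- Motivation -> Attendance -> Neighborhood
  P3: ClassSize <- Motivation -> SchoolQuality <- ParentEd -> Neighborhood
That exhausts the simple backdoor paths. Count: 3.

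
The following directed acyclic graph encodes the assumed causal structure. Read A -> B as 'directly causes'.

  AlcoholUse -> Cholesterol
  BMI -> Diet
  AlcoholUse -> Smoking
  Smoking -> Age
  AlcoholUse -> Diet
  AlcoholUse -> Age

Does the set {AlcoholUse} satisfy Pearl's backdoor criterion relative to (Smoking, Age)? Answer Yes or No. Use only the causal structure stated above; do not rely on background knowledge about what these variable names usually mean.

Backdoor paths from Smoking to Age (paths whose first edge points into Smoking):
  P1: Smoking <- AlcoholUse -> Age
Condition 1 (no descendant of Smoking in the set): holds — descendants of Smoking are {Age}; none are in {AlcoholUse}.
Condition 2 (every backdoor path blocked by {AlcoholUse}):
  P1: blocked at fork node AlcoholUse ∈ conditioning set.
{AlcoholUse} satisfies the backdoor criterion.

Yes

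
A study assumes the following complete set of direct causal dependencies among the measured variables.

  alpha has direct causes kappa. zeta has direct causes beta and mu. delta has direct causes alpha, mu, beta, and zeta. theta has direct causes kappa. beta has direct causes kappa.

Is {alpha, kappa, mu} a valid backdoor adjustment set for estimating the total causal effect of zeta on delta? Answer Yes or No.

No

Backdoor paths from zeta to delta (paths whose first edge points into zeta):
  P1: zeta <- mu -> delta
  P2: zeta <- beta <- kappa -> alpha -> delta
  P3: zeta <- beta -> delta
Condition 1 (no descendant of zeta in the set): holds — descendants of zeta are {delta}; none are in {alpha, kappa, mu}.
Condition 2 (every backdoor path blocked by {alpha, kappa, mu}):
  P1: blocked at fork node mu ∈ conditioning set.
  P2: blocked at fork node kappa ∈ conditioning set.
  P3: open — no interior node is in the conditioning set.
{alpha, kappa, mu} does not satisfy the backdoor criterion.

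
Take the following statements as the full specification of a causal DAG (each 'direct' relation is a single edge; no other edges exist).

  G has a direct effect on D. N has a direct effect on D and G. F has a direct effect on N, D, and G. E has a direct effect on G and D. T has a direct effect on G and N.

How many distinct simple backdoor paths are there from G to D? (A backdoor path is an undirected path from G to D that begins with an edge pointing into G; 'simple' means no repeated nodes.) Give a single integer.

7

A backdoor path from G to D is any simple undirected path whose first edge points into G (i.e. leaves G via a parent).
Parents of G: {E, F, N, T}.
Enumerating:
  P1: G <- F -> N -> D
  P2: G <- F -> D
  P3: G <- T -> N <- F -> D
  P4: G <- T -> N -> D
  P5: G <- N <- F -> D
  P6: G <- N -> D
  P7: G <- E -> D
That exhausts the simple backdoor paths. Count: 7.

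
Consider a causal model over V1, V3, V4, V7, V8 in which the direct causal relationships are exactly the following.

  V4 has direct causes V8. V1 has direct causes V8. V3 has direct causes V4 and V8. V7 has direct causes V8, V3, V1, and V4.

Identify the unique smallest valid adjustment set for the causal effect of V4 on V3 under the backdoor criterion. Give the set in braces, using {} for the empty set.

Variables eligible for adjustment (non-descendants of V4, excluding V4 and V3): {V1, V8}.
Backdoor paths from V4 to V3:
  P1: V4 <- V8 -> V3
  P2: V4 <- V8 -> V1 -> V7 <- V3
  P3: V4 <- V8 -> V7 <- V3
The empty set is not sufficient: P1 (V4 <- V8 -> V3) has no collider blocking it and no conditioned non-collider, so it is open.
Try {V8}:
  P1: blocked at fork node V8 ∈ conditioning set.
  P2: blocked at fork node V8 ∈ conditioning set.
  P3: blocked at fork node V8 ∈ conditioning set.
{V8} contains no descendant of V4 and blocks every backdoor path.
No other singleton works — e.g. {V1} leaves P1 open — so {V8} is the unique smallest valid adjustment set.

{V8}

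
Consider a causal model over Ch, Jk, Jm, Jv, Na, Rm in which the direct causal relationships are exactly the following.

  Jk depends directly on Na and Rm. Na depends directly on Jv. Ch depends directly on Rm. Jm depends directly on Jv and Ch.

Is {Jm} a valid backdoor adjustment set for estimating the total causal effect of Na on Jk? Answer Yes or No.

Backdoor paths from Na to Jk (paths whose first edge points into Na):
  P1: Na <- Jv -> Jm <- Ch <- Rm -> Jk
Condition 1 (no descendant of Na in the set): holds — descendants of Na are {Jk}; none are in {Jm}.
Condition 2 (every backdoor path blocked by {Jm}):
  P1: open — collider(s) Jm are conditioned on (or have a conditioned descendant) and no non-collider on the path is in the set.
{Jm} does not satisfy the backdoor criterion.

No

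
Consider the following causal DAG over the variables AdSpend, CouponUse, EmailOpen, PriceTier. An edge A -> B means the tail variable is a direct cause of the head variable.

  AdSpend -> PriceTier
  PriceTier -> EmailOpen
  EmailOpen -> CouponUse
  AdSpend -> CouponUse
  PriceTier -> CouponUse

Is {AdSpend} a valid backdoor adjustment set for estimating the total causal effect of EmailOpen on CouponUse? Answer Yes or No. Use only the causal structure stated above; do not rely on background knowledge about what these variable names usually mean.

No

Backdoor paths from EmailOpen to CouponUse (paths whose first edge points into EmailOpen):
  P1: EmailOpen <- PriceTier <- AdSpend -> CouponUse
  P2: EmailOpen <- PriceTier -> CouponUse
Condition 1 (no descendant of EmailOpen in the set): holds — descendants of EmailOpen are {CouponUse}; none are in {AdSpend}.
Condition 2 (every backdoor path blocked by {AdSpend}):
  P1: blocked at fork node AdSpend ∈ conditioning set.
  P2: open — no interior node is in the conditioning set.
{AdSpend} does not satisfy the backdoor criterion.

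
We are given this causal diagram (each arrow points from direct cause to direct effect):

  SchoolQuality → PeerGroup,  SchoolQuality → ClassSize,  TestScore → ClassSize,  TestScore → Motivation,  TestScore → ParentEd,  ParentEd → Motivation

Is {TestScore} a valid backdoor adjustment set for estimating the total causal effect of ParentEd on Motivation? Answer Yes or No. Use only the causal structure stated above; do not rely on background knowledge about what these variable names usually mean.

Backdoor paths from ParentEd to Motivation (paths whose first edge points into ParentEd):
  P1: ParentEd <- TestScore -> Motivation
Condition 1 (no descendant of ParentEd in the set): holds — descendants of ParentEd are {Motivation}; none are in {TestScore}.
Condition 2 (every backdoor path blocked by {TestScore}):
  P1: blocked at fork node TestScore ∈ conditioning set.
{TestScore} satisfies the backdoor criterion.

Yes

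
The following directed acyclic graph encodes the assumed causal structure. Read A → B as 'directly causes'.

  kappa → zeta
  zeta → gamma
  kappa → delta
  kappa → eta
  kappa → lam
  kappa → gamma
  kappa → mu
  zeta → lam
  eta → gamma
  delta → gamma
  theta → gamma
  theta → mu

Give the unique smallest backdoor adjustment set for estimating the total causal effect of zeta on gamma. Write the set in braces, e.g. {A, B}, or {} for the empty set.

{kappa}

Variables eligible for adjustment (non-descendants of zeta, excluding zeta and gamma): {delta, eta, kappa, mu, theta}.
Backdoor paths from zeta to gamma:
  P1: zeta <- kappa -> delta -> gamma
  P2: zeta <- kappa -> eta -> gamma
  P3: zeta <- kappa -> gamma
  P4: zeta <- kappa -> mu <- theta -> gamma
The empty set is not sufficient: P1 (zeta <- kappa -> delta -> gamma) has no collider blocking it and no conditioned non-collider, so it is open.
Try {kappa}:
  P1: blocked at fork node kappa ∈ conditioning set.
  P2: blocked at fork node kappa ∈ conditioning set.
  P3: blocked at fork node kappa ∈ conditioning set.
  P4: blocked at fork node kappa ∈ conditioning set.
{kappa} contains no descendant of zeta and blocks every backdoor path.
No other singleton works — e.g. {delta} leaves P2 open — so {kappa} is the unique smallest valid adjustment set.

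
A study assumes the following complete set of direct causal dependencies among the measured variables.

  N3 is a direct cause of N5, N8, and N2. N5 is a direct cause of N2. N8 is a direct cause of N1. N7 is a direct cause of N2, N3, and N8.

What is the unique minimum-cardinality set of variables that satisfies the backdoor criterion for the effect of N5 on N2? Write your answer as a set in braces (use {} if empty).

{N3}

Variables eligible for adjustment (non-descendants of N5, excluding N5 and N2): {N1, N3, N7, N8}.
Backdoor paths from N5 to N2:
  P1: N5 <- N3 <- N7 -> N2
  P2: N5 <- N3 -> N8 <- N7 -> N2
  P3: N5 <- N3 -> N2
The empty set is not sufficient: P1 (N5 <- N3 <- N7 -> N2) has no collider blocking it and no conditioned non-collider, so it is open.
Try {N3}:
  P1: blocked at chain node N3 ∈ conditioning set.
  P2: blocked at fork node N3 ∈ conditioning set.
  P3: blocked at fork node N3 ∈ conditioning set.
{N3} contains no descendant of N5 and blocks every backdoor path.
No other singleton works — e.g. {N7} leaves P3 open — so {N3} is the unique smallest valid adjustment set.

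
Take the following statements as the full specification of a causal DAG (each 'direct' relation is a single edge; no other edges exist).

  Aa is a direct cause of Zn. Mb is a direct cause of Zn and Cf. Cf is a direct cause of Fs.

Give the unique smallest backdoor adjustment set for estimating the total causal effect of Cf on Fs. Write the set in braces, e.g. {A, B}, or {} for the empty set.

Variables eligible for adjustment (non-descendants of Cf, excluding Cf and Fs): {Aa, Mb, Zn}.
Backdoor paths from Cf to Fs:
  (none)
With no backdoor paths the empty set already satisfies the criterion, and it is trivially minimal.

{}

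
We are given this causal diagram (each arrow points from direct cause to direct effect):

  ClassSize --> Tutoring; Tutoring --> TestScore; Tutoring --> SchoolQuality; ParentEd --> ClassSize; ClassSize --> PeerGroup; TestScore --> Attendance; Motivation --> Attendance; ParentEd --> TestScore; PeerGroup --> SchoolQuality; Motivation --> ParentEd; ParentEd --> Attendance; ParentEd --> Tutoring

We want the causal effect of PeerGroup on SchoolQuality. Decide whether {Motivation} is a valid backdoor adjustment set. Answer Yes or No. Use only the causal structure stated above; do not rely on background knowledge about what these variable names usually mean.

No

Backdoor paths from PeerGroup to SchoolQuality (paths whose first edge points into PeerGroup):
  P1: PeerGroup <- ClassSize <- ParentEd <- Motivation -> Attendance <- TestScore <- Tutoring -> SchoolQuality
  P2: PeerGroup <- ClassSize <- ParentEd -> Tutoring -> SchoolQuality
  P3: PeerGroup <- ClassSize <- ParentEd -> TestScore <- Tutoring -> SchoolQuality
  P4: PeerGroup <- ClassSize <- ParentEd -> Attendance <- TestScore <- Tutoring -> SchoolQuality
  P5: PeerGroup <- ClassSize -> Tutoring -> SchoolQuality
Condition 1 (no descendant of PeerGroup in the set): holds — descendants of PeerGroup are {SchoolQuality}; none are in {Motivation}.
Condition 2 (every backdoor path blocked by {Motivation}):
  P1: blocked at fork node Motivation ∈ conditioning set.
  P2: open — no interior node is in the conditioning set.
  P3: blocked at collider TestScore (neither it nor any descendant is in the conditioning set).
  P4: blocked at collider Attendance (neither it nor any descendant is in the conditioning set).
  P5: open — no interior node is in the conditioning set.
{Motivation} does not satisfy the backdoor criterion.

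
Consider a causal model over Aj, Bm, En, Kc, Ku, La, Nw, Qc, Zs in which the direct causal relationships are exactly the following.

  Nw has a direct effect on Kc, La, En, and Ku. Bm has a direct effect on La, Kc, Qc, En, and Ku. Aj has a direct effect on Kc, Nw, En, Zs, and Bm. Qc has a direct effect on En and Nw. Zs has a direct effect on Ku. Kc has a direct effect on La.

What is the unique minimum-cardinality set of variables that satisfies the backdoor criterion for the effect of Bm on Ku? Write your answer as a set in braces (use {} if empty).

{Aj}

Variables eligible for adjustment (non-descendants of Bm, excluding Bm and Ku): {Aj, Zs}.
Backdoor paths from Bm to Ku:
  P1: Bm <- Aj -> Zs -> Ku
  P2: Bm <- Aj -> Nw -> Ku
  P3: Bm <- Aj -> Kc <- Nw -> Ku
  P4: Bm <- Aj -> Kc -> La <- Nw -> Ku
  P5: Bm <- Aj -> En <- Qc -> Nw -> Ku
  P6: Bm <- Aj -> En <- Nw -> Ku
The empty set is not sufficient: P1 (Bm <- Aj -> Zs -> Ku) has no collider blocking it and no conditioned non-collider, so it is open.
Try {Aj}:
  P1: blocked at fork node Aj ∈ conditioning set.
  P2: blocked at fork node Aj ∈ conditioning set.
  P3: blocked at fork node Aj ∈ conditioning set.
  P4: blocked at fork node Aj ∈ conditioning set.
  P5: blocked at fork node Aj ∈ conditioning set.
  P6: blocked at fork node Aj ∈ conditioning set.
{Aj} contains no descendant of Bm and blocks every backdoor path.
No other singleton works — e.g. {Zs} leaves P2 open — so {Aj} is the unique smallest valid adjustment set.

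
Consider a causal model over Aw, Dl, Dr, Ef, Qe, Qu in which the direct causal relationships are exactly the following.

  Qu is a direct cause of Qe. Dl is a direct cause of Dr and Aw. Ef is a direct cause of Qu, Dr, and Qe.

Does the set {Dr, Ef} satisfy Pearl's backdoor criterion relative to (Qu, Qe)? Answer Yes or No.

Backdoor paths from Qu to Qe (paths whose first edge points into Qu):
  P1: Qu <- Ef -> Qe
Condition 1 (no descendant of Qu in the set): holds — descendants of Qu are {Qe}; none are in {Dr, Ef}.
Condition 2 (every backdoor path blocked by {Dr, Ef}):
  P1: blocked at fork node Ef ∈ conditioning set.
{Dr, Ef} satisfies the backdoor criterion.

Yes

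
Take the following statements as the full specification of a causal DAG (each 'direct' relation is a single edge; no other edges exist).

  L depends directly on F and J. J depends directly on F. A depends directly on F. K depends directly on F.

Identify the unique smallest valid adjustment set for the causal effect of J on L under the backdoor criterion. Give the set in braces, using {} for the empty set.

{F}

Variables eligible for adjustment (non-descendants of J, excluding J and L): {A, F, K}.
Backdoor paths from J to L:
  P1: J <- F -> L
The empty set is not sufficient: P1 (J <- F -> L) has no collider blocking it and no conditioned non-collider, so it is open.
Try {F}:
  P1: blocked at fork node F ∈ conditioning set.
{F} contains no descendant of J and blocks every backdoor path.
No other singleton works — e.g. {K} leaves P1 open — so {F} is the unique smallest valid adjustment set.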